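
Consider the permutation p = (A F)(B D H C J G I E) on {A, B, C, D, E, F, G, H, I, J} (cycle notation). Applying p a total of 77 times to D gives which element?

I

D lies in the 8-cycle (B D H C J G I E).
On an 8-cycle, p^8 is the identity, so p^77 = p^5 there (77 ≡ 5 mod 8).
Advancing 5 steps from D: D → H → C → J → G → I.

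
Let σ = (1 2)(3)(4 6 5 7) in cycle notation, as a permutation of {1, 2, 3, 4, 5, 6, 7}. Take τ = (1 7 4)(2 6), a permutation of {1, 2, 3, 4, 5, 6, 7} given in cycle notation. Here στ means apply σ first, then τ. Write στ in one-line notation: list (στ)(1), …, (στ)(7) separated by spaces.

6 7 3 2 4 5 1

Chase each element through σ then τ: 1 → 2 → 6; 2 → 1 → 7; 3 → 3 → 3; 4 → 6 → 2; 5 → 7 → 4; 6 → 5 → 5; 7 → 4 → 1.
Collecting the images, στ = [6 7 3 2 4 5 1].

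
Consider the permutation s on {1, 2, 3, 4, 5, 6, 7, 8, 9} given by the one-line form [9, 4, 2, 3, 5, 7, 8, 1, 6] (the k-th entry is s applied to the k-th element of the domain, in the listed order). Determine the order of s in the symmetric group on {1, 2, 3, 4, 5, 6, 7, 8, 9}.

15

The disjoint-cycle form of s has cycle lengths 5, 3, 1.
The order of s is the least common multiple of its cycle lengths: lcm(5, 3) = 15.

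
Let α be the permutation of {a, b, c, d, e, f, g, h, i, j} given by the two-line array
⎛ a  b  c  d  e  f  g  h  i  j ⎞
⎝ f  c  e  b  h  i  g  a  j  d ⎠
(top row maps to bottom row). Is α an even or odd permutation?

In disjoint-cycle form the cycle lengths are 9, 1.
A cycle of length ℓ contributes ℓ−1 transpositions, so α is a product of 8 transpositions — even.

even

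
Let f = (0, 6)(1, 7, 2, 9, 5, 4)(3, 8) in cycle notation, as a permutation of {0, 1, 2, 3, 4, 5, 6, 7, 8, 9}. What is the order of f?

The disjoint cycles have lengths 6, 2, 2.
Since disjoint cycles commute, ord(f) = lcm(6, 2, 2) = 6.

6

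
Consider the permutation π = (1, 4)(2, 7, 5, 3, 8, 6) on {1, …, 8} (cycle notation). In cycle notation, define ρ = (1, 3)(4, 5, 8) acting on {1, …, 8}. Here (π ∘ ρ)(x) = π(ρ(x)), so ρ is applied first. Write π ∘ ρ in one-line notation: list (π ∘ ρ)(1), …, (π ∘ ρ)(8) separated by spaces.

8 7 4 3 6 2 5 1

Chase each element through ρ then π: 1 → 3 → 8; 2 → 2 → 7; 3 → 1 → 4; 4 → 5 → 3; 5 → 8 → 6; 6 → 6 → 2; 7 → 7 → 5; 8 → 4 → 1.
So π ∘ ρ in one-line form is 8 7 4 3 6 2 5 1.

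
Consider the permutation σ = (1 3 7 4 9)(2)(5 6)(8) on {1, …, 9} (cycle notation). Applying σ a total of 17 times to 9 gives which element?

9 lies in the 5-cycle (1 3 7 4 9).
Powers repeat with period 5 on this cycle, and 17 mod 5 = 2, so σ^17(9) = σ^2(9).
Advancing 2 steps from 9: 9 → 1 → 3.

3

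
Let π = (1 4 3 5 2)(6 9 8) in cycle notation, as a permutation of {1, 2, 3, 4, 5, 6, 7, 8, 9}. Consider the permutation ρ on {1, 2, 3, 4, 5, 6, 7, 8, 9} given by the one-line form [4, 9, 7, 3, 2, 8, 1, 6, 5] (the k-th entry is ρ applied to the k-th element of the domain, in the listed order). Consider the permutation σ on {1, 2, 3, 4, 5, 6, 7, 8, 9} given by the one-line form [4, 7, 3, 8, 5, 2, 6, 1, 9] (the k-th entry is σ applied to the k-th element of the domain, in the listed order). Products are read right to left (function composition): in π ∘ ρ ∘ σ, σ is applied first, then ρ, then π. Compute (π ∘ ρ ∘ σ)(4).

9

Apply the permutations in order: σ(4) = 8, then ρ(8) = 6, then π(6) = 9. So (π ∘ ρ ∘ σ)(4) = 9.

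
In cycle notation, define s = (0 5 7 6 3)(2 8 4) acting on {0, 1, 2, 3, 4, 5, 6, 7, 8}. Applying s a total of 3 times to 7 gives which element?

0

7 lies in the 5-cycle (0 5 7 6 3).
Advancing 3 steps from 7: 7 → 6 → 3 → 0.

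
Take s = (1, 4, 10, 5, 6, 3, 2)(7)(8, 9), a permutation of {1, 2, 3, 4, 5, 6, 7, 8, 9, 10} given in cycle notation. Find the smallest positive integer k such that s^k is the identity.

14

The cycle type of s is (7, 2, 1).
The order of s is the least common multiple of its cycle lengths: lcm(7, 2) = 14.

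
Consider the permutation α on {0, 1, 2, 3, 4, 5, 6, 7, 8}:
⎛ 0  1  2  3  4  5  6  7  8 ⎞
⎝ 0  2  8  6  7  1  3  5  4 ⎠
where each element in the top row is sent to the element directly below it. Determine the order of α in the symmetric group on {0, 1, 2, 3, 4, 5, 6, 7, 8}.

The disjoint-cycle form of α has cycle lengths 6, 2, 1.
The order of α is the least common multiple of its cycle lengths: lcm(6, 2) = 6.

6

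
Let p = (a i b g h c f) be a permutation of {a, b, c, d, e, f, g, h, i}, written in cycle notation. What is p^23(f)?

i

f lies in the 7-cycle (a i b g h c f).
Since the cycle has length 7, p^23 acts on it the same as p^2 (23 mod 7 = 2).
Stepping 2 places around the cycle: f → a → i.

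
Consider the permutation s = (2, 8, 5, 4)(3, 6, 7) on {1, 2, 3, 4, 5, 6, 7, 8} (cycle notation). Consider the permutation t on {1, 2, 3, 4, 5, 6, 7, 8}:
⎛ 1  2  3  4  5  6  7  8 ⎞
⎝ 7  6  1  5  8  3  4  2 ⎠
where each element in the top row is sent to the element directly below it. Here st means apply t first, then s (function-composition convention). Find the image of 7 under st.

t(7) = 4, then s(4) = 2; composing gives (st)(7) = 2.

2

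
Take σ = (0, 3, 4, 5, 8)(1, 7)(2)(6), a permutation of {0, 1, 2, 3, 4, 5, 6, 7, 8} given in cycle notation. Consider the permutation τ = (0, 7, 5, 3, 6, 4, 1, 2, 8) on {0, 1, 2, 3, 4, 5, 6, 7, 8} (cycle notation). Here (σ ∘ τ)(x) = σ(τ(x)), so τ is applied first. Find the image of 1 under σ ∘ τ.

τ(1) = 2, then σ(2) = 2; composing gives (σ ∘ τ)(1) = 2.

2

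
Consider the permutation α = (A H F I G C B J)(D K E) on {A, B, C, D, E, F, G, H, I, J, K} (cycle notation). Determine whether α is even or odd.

The cycle lengths are 8, 3.
A cycle is odd iff its length is even; α has 1 even-length cycle, so sgn(α) = (−1)^1 and α is odd.

odd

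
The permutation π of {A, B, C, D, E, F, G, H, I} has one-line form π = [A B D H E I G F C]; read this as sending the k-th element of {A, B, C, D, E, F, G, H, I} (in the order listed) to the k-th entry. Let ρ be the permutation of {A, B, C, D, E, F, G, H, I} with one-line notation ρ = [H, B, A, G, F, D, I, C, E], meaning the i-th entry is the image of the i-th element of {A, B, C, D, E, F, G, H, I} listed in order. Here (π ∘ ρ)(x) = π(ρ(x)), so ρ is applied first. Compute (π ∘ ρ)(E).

I

First apply ρ: ρ(E) = F, then π(F) = I. Thus (π ∘ ρ)(E) = I.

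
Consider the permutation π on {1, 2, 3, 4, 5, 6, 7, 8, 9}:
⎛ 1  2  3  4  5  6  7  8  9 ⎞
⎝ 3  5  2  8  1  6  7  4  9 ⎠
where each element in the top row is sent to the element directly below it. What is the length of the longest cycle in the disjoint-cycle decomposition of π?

Decomposing into disjoint cycles gives (1, 3, 2, 5)(4, 8); the longest has length 4.

4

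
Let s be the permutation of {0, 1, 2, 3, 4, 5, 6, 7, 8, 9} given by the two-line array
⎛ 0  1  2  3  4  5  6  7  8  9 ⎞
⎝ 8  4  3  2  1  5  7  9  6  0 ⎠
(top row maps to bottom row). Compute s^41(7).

9

Tracing 7 → 9 → … returns to 7 after 5 steps, so 7 lies in a 5-cycle (0, 8, 6, 7, 9).
On a 5-cycle, s^5 is the identity, so s^41 = s^1 there (41 ≡ 1 mod 5).
Stepping 1 place around the cycle: 7 → 9.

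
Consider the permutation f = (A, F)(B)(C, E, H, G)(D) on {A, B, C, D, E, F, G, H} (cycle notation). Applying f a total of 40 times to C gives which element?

C lies in the 4-cycle (C, E, H, G).
On a 4-cycle, f^4 is the identity, so f^40 = f^0 there (40 ≡ 0 mod 4).
So f^40(C) = C.

C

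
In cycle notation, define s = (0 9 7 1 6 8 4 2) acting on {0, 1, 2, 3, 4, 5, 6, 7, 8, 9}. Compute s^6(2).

8

2 lies in the 8-cycle (0 9 7 1 6 8 4 2).
Stepping 6 places around the cycle: 2 → 0 → 9 → 7 → 1 → 6 → 8.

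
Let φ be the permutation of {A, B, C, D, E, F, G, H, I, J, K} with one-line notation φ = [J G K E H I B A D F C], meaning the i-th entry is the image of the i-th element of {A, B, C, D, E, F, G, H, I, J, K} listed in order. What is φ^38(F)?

Tracing F → I → … returns to F after 7 steps, so F lies in a 7-cycle (A, J, F, I, D, E, H).
Powers repeat with period 7 on this cycle, and 38 mod 7 = 3, so φ^38(F) = φ^3(F).
Stepping 3 places around the cycle: F → I → D → E.

E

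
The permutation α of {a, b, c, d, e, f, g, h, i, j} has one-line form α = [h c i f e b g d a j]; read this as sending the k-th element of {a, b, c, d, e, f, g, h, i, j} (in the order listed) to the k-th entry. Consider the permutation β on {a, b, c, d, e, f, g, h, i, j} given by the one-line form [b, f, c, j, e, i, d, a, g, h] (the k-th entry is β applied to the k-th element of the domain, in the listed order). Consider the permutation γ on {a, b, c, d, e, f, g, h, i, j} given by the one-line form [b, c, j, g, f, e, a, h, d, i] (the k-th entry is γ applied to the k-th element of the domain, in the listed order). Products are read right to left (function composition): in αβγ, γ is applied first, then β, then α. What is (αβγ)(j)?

Chase j: γ(j) = i; β(i) = g; α(g) = g. Hence (αβγ)(j) = g.

g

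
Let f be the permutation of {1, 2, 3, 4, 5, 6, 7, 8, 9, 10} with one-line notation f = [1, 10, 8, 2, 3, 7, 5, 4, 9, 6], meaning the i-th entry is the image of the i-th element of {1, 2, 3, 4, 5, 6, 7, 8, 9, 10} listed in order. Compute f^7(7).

Tracing 7 → 5 → … returns to 7 after 8 steps, so 7 lies in an 8-cycle (2, 10, 6, 7, 5, 3, 8, 4).
Stepping 7 places around the cycle: 7 → 5 → 3 → 8 → 4 → 2 → 10 → 6.

6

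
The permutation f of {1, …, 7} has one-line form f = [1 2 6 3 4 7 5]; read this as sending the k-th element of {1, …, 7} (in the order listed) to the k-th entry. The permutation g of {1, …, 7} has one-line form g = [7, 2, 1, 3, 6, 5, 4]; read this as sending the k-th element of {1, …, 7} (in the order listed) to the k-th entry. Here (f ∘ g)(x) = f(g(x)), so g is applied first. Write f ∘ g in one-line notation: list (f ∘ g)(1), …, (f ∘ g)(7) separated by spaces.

For each element, apply g then f: 1 → 7 → 5; 2 → 2 → 2; 3 → 1 → 1; 4 → 3 → 6; 5 → 6 → 7; 6 → 5 → 4; 7 → 4 → 3.
So f ∘ g in one-line form is 5 2 1 6 7 4 3.

5 2 1 6 7 4 3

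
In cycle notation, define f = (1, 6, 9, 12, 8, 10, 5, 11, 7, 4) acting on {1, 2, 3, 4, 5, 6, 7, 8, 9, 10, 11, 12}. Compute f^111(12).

12 lies in the 10-cycle (1, 6, 9, 12, 8, 10, 5, 11, 7, 4).
On a 10-cycle, f^10 is the identity, so f^111 = f^1 there (111 ≡ 1 mod 10).
Advancing 1 step from 12: 12 → 8.

8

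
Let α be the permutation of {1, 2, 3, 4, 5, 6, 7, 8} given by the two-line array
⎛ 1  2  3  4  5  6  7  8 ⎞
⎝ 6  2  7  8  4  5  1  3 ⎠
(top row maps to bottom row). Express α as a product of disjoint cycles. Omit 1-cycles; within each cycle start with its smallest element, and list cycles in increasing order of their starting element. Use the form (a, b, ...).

From 1: 1 → 6 → 5 → 4 → 8 → 3 → 7 → 1, closing the cycle (1, 6, 5, 4, 8, 3, 7).
Continuing from each remaining unvisited element yields (1, 6, 5, 4, 8, 3, 7).

(1, 6, 5, 4, 8, 3, 7)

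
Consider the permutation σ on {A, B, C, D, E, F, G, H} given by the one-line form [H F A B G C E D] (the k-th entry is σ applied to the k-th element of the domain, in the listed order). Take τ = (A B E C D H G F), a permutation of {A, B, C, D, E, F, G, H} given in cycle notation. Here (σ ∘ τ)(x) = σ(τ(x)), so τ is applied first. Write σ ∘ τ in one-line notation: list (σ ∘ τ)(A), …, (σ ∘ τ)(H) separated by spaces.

F G B D A H C E

(σ ∘ τ)(x) = σ(τ(x)). Computing each image: σ(τ(A)) = σ(B) = F, σ(τ(B)) = σ(E) = G, σ(τ(C)) = σ(D) = B, σ(τ(D)) = σ(H) = D, σ(τ(E)) = σ(C) = A, σ(τ(F)) = σ(A) = H, σ(τ(G)) = σ(F) = C, σ(τ(H)) = σ(G) = E.
Hence σ ∘ τ = [F G B D A H C E].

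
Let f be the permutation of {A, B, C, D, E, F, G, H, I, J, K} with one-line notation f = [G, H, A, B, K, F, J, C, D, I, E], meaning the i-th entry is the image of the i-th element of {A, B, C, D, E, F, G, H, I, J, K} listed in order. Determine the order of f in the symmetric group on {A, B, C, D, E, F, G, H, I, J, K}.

8

Decomposing into disjoint cycles gives cycle lengths 8, 2, 1.
The order is lcm(8, 2) = 8.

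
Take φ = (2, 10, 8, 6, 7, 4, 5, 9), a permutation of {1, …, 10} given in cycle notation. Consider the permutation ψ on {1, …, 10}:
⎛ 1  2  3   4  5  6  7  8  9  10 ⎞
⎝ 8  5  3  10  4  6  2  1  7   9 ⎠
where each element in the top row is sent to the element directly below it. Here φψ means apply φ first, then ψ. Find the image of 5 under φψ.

7

φ(5) = 9, then ψ(9) = 7; composing gives (φψ)(5) = 7.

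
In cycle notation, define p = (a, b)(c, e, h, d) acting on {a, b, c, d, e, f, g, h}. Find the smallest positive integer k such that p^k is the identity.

4

The cycle type of p is (4, 2, 1, 1).
The order is lcm(4, 2) = 4.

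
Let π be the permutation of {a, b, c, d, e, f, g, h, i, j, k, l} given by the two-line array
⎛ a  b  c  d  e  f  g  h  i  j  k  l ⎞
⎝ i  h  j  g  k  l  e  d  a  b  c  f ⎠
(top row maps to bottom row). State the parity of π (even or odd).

In disjoint-cycle form the cycle lengths are 8, 2, 2.
A cycle of length ℓ contributes ℓ−1 transpositions, so π is a product of 7 + 1 + 1 = 9 transpositions — odd.

odd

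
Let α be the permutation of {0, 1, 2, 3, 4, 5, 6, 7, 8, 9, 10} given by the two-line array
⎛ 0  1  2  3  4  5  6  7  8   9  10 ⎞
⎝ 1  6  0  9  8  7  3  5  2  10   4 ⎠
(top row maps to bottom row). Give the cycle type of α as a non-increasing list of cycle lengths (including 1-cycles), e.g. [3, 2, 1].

The disjoint cycles are (0 1 6 3 9 10 4 8 2)(5 7), with lengths 9, 2 in non-increasing order.

[9, 2]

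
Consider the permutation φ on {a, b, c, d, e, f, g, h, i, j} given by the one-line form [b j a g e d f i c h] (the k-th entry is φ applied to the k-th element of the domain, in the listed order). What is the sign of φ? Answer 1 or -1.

In disjoint-cycle form the cycle lengths are 6, 3, 1.
A cycle of length ℓ contributes ℓ−1 transpositions, so φ is a product of 5 + 2 = 7 transpositions — odd.

-1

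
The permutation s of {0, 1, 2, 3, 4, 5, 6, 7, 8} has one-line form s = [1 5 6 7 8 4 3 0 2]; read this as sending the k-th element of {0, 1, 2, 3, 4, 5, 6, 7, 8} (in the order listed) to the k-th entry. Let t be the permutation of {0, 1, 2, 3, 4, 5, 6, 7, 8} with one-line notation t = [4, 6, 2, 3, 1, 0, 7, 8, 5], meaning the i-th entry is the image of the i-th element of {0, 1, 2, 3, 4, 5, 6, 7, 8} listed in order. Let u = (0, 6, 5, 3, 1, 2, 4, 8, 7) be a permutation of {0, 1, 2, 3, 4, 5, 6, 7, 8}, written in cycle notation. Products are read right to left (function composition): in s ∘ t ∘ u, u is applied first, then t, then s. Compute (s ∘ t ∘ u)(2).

Chase 2: u(2) = 4; t(4) = 1; s(1) = 5. Hence (s ∘ t ∘ u)(2) = 5.

5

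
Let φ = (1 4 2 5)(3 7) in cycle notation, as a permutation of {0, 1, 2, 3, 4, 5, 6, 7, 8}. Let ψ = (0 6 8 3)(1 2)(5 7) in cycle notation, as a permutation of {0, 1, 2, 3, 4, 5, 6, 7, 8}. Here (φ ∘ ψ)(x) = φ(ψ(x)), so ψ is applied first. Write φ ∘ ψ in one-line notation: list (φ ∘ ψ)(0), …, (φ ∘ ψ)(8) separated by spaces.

Chase each element through ψ then φ: 0 → 6 → 6; 1 → 2 → 5; 2 → 1 → 4; 3 → 0 → 0; 4 → 4 → 2; 5 → 7 → 3; 6 → 8 → 8; 7 → 5 → 1; 8 → 3 → 7.
Collecting the images, φ ∘ ψ = [6 5 4 0 2 3 8 1 7].

6 5 4 0 2 3 8 1 7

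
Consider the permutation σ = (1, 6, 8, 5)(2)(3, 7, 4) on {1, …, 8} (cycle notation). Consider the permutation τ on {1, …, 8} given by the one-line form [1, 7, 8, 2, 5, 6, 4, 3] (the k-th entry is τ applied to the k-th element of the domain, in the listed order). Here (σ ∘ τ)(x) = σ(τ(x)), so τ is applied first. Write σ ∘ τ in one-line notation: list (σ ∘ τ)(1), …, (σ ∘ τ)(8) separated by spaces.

(σ ∘ τ)(x) = σ(τ(x)). Computing each image: σ(τ(1)) = σ(1) = 6, σ(τ(2)) = σ(7) = 4, σ(τ(3)) = σ(8) = 5, σ(τ(4)) = σ(2) = 2, σ(τ(5)) = σ(5) = 1, σ(τ(6)) = σ(6) = 8, σ(τ(7)) = σ(4) = 3, σ(τ(8)) = σ(3) = 7.
Hence σ ∘ τ = [6 4 5 2 1 8 3 7].

6 4 5 2 1 8 3 7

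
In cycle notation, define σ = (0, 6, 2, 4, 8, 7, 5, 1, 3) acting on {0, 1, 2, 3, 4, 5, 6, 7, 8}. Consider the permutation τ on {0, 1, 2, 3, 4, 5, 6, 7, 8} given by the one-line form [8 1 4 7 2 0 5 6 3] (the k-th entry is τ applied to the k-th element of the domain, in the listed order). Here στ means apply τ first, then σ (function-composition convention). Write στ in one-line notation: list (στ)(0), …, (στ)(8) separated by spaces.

(στ)(x) = σ(τ(x)). Computing each image: σ(τ(0)) = σ(8) = 7, σ(τ(1)) = σ(1) = 3, σ(τ(2)) = σ(4) = 8, σ(τ(3)) = σ(7) = 5, σ(τ(4)) = σ(2) = 4, σ(τ(5)) = σ(0) = 6, σ(τ(6)) = σ(5) = 1, σ(τ(7)) = σ(6) = 2, σ(τ(8)) = σ(3) = 0.
Hence στ = [7 3 8 5 4 6 1 2 0].

7 3 8 5 4 6 1 2 0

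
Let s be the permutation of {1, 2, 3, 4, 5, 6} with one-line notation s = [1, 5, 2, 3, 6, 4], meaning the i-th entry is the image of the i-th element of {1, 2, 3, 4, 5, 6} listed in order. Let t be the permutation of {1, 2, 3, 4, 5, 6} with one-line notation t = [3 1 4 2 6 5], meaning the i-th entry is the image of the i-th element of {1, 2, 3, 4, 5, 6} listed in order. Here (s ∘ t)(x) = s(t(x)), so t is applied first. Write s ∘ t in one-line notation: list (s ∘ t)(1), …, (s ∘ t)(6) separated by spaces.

2 1 3 5 4 6

(s ∘ t)(x) = s(t(x)). Computing each image: s(t(1)) = s(3) = 2, s(t(2)) = s(1) = 1, s(t(3)) = s(4) = 3, s(t(4)) = s(2) = 5, s(t(5)) = s(6) = 4, s(t(6)) = s(5) = 6.
Hence s ∘ t = [2 1 3 5 4 6].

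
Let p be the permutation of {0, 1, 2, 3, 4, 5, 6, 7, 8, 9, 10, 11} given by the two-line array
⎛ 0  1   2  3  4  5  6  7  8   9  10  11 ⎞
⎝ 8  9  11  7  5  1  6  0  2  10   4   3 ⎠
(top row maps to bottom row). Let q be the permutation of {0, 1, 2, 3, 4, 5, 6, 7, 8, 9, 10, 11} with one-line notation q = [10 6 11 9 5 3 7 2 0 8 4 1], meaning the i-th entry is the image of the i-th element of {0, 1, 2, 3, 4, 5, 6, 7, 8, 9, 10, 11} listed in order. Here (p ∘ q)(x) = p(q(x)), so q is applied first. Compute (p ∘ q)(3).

10

q(3) = 9, then p(9) = 10; composing gives (p ∘ q)(3) = 10.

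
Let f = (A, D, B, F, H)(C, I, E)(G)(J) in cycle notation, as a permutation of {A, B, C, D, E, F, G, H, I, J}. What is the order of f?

The disjoint cycles have lengths 5, 3, 1, 1.
The order of f is the least common multiple of its cycle lengths: lcm(5, 3) = 15.

15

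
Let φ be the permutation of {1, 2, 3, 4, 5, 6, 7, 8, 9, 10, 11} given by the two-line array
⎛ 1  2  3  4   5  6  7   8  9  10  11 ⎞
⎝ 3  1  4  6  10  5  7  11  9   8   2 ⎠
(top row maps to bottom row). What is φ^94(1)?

Tracing 1 → 3 → … returns to 1 after 9 steps, so 1 lies in a 9-cycle (1 3 4 6 5 10 8 11 2).
Powers repeat with period 9 on this cycle, and 94 mod 9 = 4, so φ^94(1) = φ^4(1).
Stepping 4 places around the cycle: 1 → 3 → 4 → 6 → 5.

5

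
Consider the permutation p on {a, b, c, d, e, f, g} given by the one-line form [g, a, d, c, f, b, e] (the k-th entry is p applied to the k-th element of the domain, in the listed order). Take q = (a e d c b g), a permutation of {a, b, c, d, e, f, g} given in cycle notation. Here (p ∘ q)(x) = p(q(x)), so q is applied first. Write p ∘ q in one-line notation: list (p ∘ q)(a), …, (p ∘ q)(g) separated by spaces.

f e a d c b g

Chase each element through q then p: a → e → f; b → g → e; c → b → a; d → c → d; e → d → c; f → f → b; g → a → g.
Collecting the images, p ∘ q = [f e a d c b g].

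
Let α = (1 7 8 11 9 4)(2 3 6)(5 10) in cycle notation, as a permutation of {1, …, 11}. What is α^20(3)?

2

3 lies in the 3-cycle (2 3 6).
Powers repeat with period 3 on this cycle, and 20 mod 3 = 2, so α^20(3) = α^2(3).
Advancing 2 steps from 3: 3 → 6 → 2.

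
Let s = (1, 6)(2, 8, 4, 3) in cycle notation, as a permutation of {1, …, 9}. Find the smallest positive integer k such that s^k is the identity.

4

The disjoint cycles have lengths 4, 2, 1, 1, 1.
Since disjoint cycles commute, ord(s) = lcm(4, 2) = 4.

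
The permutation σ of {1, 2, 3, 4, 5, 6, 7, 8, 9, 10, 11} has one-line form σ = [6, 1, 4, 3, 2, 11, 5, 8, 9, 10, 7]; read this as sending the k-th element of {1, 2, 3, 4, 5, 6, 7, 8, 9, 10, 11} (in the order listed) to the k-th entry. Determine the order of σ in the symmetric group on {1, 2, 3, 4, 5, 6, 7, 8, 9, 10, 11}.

6

The disjoint-cycle form of σ has cycle lengths 6, 2, 1, 1, 1.
The order of σ is the least common multiple of its cycle lengths: lcm(6, 2) = 6.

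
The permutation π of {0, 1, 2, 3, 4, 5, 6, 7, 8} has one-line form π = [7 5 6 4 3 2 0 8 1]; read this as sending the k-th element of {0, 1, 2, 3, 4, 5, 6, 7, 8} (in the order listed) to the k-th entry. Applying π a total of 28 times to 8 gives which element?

Tracing 8 → 1 → … returns to 8 after 7 steps, so 8 lies in a 7-cycle (0 7 8 1 5 2 6).
Powers repeat with period 7 on this cycle, and 28 mod 7 = 0, so π^28(8) = π^0(8).
So π^28(8) = 8.

8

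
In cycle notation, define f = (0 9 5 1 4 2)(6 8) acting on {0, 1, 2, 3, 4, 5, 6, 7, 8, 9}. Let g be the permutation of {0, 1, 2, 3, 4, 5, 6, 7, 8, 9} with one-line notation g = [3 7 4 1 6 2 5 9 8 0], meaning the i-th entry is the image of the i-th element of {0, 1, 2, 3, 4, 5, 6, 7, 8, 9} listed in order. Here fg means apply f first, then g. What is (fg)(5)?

7

f(5) = 1, then g(1) = 7; composing gives (fg)(5) = 7.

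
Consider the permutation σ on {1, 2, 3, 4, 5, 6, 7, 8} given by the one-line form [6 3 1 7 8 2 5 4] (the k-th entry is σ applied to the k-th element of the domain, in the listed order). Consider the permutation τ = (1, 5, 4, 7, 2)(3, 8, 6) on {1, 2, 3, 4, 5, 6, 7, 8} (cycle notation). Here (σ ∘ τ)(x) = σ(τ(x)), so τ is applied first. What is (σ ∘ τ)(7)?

3

First apply τ: τ(7) = 2, then σ(2) = 3. Thus (σ ∘ τ)(7) = 3.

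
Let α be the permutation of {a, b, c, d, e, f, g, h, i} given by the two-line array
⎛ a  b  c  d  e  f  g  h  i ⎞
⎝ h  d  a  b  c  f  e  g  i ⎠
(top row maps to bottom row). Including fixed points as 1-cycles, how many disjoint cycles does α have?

4

The cycle decomposition is (a, h, g, e, c)(b, d)(f)(i), which has 4 cycles (counting 1-cycles).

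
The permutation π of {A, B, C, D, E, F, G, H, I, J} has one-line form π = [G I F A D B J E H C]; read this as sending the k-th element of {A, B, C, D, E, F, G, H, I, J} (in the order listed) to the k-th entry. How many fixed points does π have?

0

No element satisfies π(x) = x, so there are 0 fixed points.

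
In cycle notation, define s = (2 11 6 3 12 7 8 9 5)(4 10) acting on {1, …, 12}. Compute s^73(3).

3 lies in the 9-cycle (2 11 6 3 12 7 8 9 5).
Since the cycle has length 9, s^73 acts on it the same as s^1 (73 mod 9 = 1).
Advancing 1 step from 3: 3 → 12.

12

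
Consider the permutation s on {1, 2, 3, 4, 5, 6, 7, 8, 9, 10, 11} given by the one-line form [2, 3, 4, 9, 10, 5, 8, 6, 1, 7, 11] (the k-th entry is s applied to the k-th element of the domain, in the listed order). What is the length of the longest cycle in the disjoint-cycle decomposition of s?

5

Decomposing into disjoint cycles gives (1, 2, 3, 4, 9)(5, 10, 7, 8, 6); the longest has length 5.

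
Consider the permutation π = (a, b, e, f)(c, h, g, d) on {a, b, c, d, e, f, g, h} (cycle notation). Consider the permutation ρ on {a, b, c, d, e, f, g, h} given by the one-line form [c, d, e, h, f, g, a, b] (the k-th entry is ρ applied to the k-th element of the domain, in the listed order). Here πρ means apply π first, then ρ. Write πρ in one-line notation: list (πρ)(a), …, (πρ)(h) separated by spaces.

d f b e g c h a

(πρ)(x) = ρ(π(x)). Computing each image: ρ(π(a)) = ρ(b) = d, ρ(π(b)) = ρ(e) = f, ρ(π(c)) = ρ(h) = b, ρ(π(d)) = ρ(c) = e, ρ(π(e)) = ρ(f) = g, ρ(π(f)) = ρ(a) = c, ρ(π(g)) = ρ(d) = h, ρ(π(h)) = ρ(g) = a.
Hence πρ = [d f b e g c h a].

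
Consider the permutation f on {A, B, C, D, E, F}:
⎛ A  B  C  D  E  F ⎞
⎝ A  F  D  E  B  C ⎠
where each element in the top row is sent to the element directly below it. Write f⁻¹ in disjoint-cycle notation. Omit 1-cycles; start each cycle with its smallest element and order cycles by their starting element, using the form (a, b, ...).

(B, E, D, C, F)

First write f in disjoint cycles: (B, F, C, D, E).
The inverse reverses every cycle; in canonical form, f⁻¹ = (B, E, D, C, F).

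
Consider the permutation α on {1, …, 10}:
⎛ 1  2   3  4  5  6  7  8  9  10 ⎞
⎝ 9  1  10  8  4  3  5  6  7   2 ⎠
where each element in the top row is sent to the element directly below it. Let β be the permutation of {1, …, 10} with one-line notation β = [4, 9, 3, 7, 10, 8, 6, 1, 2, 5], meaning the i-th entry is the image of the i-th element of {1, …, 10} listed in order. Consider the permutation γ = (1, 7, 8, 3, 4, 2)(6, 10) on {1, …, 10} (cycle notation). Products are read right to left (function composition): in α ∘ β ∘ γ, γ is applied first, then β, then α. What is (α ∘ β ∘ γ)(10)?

6

Chase 10: γ(10) = 6; β(6) = 8; α(8) = 6. Hence (α ∘ β ∘ γ)(10) = 6.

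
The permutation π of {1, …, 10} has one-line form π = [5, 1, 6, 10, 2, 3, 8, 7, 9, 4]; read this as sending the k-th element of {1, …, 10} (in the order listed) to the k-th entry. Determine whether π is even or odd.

In disjoint-cycle form the cycle lengths are 3, 2, 2, 2, 1.
A cycle of length ℓ contributes ℓ−1 transpositions, so π is a product of 2 + 1 + 1 + 1 = 5 transpositions — odd.

odd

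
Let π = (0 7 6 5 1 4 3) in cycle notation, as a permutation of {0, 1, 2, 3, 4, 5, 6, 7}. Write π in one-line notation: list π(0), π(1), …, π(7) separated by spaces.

Image by image: 0↦7, 1↦4, 2↦2, 3↦0, 4↦3, 5↦1, 6↦5, 7↦6.
So the one-line form is 7 4 2 0 3 1 5 6.

7 4 2 0 3 1 5 6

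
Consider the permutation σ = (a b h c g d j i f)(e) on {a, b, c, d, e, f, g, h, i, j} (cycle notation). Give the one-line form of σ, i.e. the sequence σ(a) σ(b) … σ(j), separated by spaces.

Image by image: a↦b, b↦h, c↦g, d↦j, e↦e, f↦a, g↦d, h↦c, i↦f, j↦i.
So the one-line form is b h g j e a d c f i.

b h g j e a d c f i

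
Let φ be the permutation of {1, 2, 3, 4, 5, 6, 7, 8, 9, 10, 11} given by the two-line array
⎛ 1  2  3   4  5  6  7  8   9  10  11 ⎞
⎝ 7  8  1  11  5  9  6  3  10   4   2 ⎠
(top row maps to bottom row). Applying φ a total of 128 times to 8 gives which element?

Tracing 8 → 3 → … returns to 8 after 10 steps, so 8 lies in a 10-cycle (1, 7, 6, 9, 10, 4, 11, 2, 8, 3).
Powers repeat with period 10 on this cycle, and 128 mod 10 = 8, so φ^128(8) = φ^8(8).
Advancing 8 steps from 8: 8 → 3 → 1 → 7 → 6 → 9 → 10 → 4 → 11.

11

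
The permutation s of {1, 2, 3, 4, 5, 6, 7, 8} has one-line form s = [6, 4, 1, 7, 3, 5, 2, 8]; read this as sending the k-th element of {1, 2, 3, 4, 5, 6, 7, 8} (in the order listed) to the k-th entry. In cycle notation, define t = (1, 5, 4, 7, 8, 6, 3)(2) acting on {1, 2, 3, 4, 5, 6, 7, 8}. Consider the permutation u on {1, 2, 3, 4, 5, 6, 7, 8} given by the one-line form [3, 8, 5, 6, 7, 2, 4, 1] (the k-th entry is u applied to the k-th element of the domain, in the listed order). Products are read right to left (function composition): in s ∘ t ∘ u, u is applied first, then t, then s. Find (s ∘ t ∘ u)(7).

2

(s ∘ t ∘ u)(7) = s(t(u(7))). u(7) = 4, then t(4) = 7, then s(7) = 2, so the result is 2.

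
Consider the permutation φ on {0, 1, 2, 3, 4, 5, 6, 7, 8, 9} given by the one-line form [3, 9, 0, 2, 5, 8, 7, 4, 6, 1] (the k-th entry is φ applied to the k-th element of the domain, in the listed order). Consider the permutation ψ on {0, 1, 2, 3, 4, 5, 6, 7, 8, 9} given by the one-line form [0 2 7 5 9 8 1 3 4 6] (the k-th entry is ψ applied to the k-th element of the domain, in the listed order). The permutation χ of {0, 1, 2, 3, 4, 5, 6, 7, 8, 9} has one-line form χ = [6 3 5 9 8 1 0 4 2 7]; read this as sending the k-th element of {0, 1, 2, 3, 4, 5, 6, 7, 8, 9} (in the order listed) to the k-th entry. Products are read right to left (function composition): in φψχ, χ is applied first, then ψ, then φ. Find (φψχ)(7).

(φψχ)(7) = φ(ψ(χ(7))). χ(7) = 4, then ψ(4) = 9, then φ(9) = 1, so the result is 1.

1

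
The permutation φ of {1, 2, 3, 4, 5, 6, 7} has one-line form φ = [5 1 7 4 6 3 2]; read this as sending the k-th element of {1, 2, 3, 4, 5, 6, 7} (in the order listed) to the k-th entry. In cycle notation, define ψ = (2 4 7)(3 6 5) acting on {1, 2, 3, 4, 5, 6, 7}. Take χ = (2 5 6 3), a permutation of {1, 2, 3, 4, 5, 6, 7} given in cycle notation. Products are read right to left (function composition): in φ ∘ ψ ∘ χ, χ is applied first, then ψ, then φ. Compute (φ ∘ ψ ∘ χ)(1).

Chase 1: χ(1) = 1; ψ(1) = 1; φ(1) = 5. Hence (φ ∘ ψ ∘ χ)(1) = 5.

5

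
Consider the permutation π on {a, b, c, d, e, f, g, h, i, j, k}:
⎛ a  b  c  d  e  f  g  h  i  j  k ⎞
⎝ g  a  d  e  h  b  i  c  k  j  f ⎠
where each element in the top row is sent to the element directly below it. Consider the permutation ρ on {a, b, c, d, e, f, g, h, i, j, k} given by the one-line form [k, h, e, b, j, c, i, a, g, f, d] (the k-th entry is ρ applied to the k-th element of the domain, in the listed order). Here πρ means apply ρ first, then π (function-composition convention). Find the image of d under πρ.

a

ρ(d) = b, then π(b) = a; composing gives (πρ)(d) = a.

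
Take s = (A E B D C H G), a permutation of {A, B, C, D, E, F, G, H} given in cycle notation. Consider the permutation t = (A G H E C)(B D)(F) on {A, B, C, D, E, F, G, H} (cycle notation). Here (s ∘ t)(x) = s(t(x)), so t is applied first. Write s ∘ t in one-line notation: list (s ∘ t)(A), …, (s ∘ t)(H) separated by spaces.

A C E D H F G B

(s ∘ t)(x) = s(t(x)). Computing each image: s(t(A)) = s(G) = A, s(t(B)) = s(D) = C, s(t(C)) = s(A) = E, s(t(D)) = s(B) = D, s(t(E)) = s(C) = H, s(t(F)) = s(F) = F, s(t(G)) = s(H) = G, s(t(H)) = s(E) = B.
Hence s ∘ t = [A C E D H F G B].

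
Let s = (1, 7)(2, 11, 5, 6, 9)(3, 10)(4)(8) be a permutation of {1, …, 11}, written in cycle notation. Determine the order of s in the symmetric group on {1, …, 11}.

10

The cycle type of s is (5, 2, 2, 1, 1).
The order of s is the least common multiple of its cycle lengths: lcm(5, 2, 2) = 10.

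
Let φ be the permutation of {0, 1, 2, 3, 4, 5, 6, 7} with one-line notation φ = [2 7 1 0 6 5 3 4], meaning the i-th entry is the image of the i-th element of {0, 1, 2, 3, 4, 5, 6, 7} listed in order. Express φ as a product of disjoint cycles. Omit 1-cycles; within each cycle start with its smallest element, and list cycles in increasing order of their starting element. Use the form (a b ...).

Iterating φ from 0 gives 0 → 2 → 1 → 7 → 4 → 6 → 3 → 0; that is the 7-cycle (0 2 1 7 4 6 3).
Repeating from the next unused element and collecting all non-trivial cycles gives (0 2 1 7 4 6 3).

(0 2 1 7 4 6 3)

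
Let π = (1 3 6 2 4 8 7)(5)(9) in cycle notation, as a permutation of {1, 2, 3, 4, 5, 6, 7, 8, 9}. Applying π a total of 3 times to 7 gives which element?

7 lies in the 7-cycle (1 3 6 2 4 8 7).
Advancing 3 steps from 7: 7 → 1 → 3 → 6.

6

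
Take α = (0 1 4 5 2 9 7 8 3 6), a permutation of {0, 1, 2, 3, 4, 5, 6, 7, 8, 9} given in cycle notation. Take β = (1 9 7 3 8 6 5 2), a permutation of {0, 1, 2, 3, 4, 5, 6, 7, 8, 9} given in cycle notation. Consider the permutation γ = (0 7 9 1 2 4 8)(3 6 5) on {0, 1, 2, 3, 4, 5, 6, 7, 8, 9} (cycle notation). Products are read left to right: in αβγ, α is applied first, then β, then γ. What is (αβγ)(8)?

(αβγ)(8) = γ(β(α(8))). α(8) = 3, then β(3) = 8, then γ(8) = 0, so the result is 0.

0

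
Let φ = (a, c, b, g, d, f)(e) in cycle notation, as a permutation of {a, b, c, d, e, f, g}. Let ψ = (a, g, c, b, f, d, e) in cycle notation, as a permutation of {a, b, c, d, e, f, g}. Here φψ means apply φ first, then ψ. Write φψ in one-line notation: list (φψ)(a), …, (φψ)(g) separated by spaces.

b c f d a g e

(φψ)(x) = ψ(φ(x)). Computing each image: ψ(φ(a)) = ψ(c) = b, ψ(φ(b)) = ψ(g) = c, ψ(φ(c)) = ψ(b) = f, ψ(φ(d)) = ψ(f) = d, ψ(φ(e)) = ψ(e) = a, ψ(φ(f)) = ψ(a) = g, ψ(φ(g)) = ψ(d) = e.
Hence φψ = [b c f d a g e].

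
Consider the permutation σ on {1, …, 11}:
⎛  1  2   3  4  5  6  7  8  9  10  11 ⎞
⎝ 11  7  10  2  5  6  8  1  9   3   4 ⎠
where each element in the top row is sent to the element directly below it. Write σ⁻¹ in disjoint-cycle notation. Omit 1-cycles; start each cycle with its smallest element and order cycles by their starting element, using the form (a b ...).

The cycle decomposition of σ is (1 11 4 2 7 8)(3 10).
The inverse reverses every cycle; in canonical form, σ⁻¹ = (1 8 7 2 4 11)(3 10).

(1 8 7 2 4 11)(3 10)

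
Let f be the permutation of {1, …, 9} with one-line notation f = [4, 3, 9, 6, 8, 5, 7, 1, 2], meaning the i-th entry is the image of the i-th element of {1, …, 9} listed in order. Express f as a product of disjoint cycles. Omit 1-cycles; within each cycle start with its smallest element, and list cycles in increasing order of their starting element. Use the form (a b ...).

(1 4 6 5 8)(2 3 9)

Start at 1 and follow images: 1 → 4 → 6 → 5 → 8 → 1, giving the cycle (1 4 6 5 8).
Repeating from the next unused element and collecting all non-trivial cycles gives (1 4 6 5 8)(2 3 9).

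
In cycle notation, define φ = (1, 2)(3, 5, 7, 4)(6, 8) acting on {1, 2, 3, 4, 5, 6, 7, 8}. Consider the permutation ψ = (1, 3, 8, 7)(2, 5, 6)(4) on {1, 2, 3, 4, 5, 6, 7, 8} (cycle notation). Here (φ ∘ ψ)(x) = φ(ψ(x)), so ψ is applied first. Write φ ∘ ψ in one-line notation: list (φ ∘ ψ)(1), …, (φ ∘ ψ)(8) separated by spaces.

(φ ∘ ψ)(x) = φ(ψ(x)). Computing each image: φ(ψ(1)) = φ(3) = 5, φ(ψ(2)) = φ(5) = 7, φ(ψ(3)) = φ(8) = 6, φ(ψ(4)) = φ(4) = 3, φ(ψ(5)) = φ(6) = 8, φ(ψ(6)) = φ(2) = 1, φ(ψ(7)) = φ(1) = 2, φ(ψ(8)) = φ(7) = 4.
Hence φ ∘ ψ = [5 7 6 3 8 1 2 4].

5 7 6 3 8 1 2 4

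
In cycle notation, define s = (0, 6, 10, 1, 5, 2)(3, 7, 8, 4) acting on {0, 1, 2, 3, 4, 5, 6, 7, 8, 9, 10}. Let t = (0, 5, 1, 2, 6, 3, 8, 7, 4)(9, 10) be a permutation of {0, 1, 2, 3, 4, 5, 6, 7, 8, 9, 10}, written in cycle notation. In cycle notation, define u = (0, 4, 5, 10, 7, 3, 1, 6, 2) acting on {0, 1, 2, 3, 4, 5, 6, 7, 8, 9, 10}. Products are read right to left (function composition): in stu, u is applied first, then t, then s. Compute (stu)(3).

0

Chase 3: u(3) = 1; t(1) = 2; s(2) = 0. Hence (stu)(3) = 0.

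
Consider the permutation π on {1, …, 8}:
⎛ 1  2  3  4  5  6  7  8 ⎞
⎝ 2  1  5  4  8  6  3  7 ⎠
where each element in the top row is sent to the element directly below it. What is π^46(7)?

Tracing 7 → 3 → … returns to 7 after 4 steps, so 7 lies in a 4-cycle (3 5 8 7).
Since the cycle has length 4, π^46 acts on it the same as π^2 (46 mod 4 = 2).
Stepping 2 places around the cycle: 7 → 3 → 5.

5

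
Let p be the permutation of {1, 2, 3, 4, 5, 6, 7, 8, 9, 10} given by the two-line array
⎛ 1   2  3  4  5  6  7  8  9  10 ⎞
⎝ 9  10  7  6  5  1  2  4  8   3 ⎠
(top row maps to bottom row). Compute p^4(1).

6

Tracing 1 → 9 → … returns to 1 after 5 steps, so 1 lies in a 5-cycle (1, 9, 8, 4, 6).
Stepping 4 places around the cycle: 1 → 9 → 8 → 4 → 6.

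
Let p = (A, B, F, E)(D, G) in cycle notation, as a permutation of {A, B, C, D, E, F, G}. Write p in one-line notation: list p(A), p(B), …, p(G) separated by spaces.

Image by image: A↦B, B↦F, C↦C, D↦G, E↦A, F↦E, G↦D.
So the one-line form is B F C G A E D.

B F C G A E D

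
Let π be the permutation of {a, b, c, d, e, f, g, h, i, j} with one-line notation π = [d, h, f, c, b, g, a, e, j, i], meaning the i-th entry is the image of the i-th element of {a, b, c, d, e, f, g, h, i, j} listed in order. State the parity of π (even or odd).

In disjoint-cycle form the cycle lengths are 5, 3, 2.
A cycle of length ℓ contributes ℓ−1 transpositions, so π is a product of 4 + 2 + 1 = 7 transpositions — odd.

odd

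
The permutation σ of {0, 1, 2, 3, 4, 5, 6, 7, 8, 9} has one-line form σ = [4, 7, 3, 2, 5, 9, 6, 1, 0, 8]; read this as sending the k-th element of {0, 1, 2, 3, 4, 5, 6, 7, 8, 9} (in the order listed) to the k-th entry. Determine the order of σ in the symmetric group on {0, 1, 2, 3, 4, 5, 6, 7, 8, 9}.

Decomposing into disjoint cycles gives cycle lengths 5, 2, 2, 1.
Since disjoint cycles commute, ord(σ) = lcm(5, 2, 2) = 10.

10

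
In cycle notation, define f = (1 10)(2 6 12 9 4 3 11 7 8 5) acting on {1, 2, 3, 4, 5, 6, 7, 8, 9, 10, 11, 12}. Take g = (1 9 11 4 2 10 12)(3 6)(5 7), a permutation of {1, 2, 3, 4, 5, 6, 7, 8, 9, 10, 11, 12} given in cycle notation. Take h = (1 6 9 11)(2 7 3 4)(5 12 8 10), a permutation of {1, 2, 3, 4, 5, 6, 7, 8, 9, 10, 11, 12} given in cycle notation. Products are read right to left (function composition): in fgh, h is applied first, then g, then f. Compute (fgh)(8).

(fgh)(8) = f(g(h(8))). h(8) = 10, then g(10) = 12, then f(12) = 9, so the result is 9.

9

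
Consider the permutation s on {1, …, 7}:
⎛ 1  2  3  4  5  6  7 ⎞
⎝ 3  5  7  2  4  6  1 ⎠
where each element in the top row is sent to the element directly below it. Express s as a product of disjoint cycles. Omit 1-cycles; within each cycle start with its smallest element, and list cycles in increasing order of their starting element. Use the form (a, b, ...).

Iterating s from 1 gives 1 → 3 → 7 → 1; that is the 3-cycle (1, 3, 7).
Repeating from the next unused element and collecting all non-trivial cycles gives (1, 3, 7)(2, 5, 4).

(1, 3, 7)(2, 5, 4)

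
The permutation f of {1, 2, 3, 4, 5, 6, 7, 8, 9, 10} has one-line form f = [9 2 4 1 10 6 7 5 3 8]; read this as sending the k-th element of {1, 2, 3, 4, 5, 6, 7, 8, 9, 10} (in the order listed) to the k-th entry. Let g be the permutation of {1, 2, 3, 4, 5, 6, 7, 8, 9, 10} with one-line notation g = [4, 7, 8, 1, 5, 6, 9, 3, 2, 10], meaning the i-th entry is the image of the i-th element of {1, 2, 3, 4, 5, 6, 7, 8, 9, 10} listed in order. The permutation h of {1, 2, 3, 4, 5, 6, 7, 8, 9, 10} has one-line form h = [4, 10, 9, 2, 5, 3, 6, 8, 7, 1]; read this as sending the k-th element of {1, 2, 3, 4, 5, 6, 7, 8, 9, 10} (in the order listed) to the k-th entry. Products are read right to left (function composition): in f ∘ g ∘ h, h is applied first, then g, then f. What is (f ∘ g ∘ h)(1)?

Apply the permutations in order: h(1) = 4, then g(4) = 1, then f(1) = 9. So (f ∘ g ∘ h)(1) = 9.

9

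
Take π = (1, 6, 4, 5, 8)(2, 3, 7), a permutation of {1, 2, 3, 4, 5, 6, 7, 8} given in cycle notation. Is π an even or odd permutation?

The cycle lengths are 5, 3.
A cycle is odd iff its length is even; π has 0 even-length cycles, so sgn(π) = (−1)^0 and π is even.

even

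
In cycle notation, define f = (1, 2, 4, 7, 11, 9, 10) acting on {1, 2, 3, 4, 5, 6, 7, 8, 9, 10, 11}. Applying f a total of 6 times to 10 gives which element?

10 lies in the 7-cycle (1, 2, 4, 7, 11, 9, 10).
Stepping 6 places around the cycle: 10 → 1 → 2 → 4 → 7 → 11 → 9.

9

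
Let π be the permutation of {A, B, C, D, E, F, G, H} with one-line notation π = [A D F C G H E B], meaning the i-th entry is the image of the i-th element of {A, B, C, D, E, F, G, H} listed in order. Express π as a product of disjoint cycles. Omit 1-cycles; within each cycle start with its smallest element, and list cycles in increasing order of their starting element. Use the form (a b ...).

(B D C F H)(E G)

Iterating π from B gives B → D → C → F → H → B; that is the 5-cycle (B D C F H).
Continuing from each remaining unvisited element yields (B D C F H)(E G).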